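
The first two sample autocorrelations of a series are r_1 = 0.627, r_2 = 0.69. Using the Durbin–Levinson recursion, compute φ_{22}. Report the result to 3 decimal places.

φ_{22} = (r_2 − r_1²) / (1 − r_1²)
r_1² = (0.627)² = 0.393129
Numerator = 0.69 − 0.3931 = 0.2969; denominator = 1 − 0.3931 = 0.6069
φ_{22} = 0.2969 / 0.6069 = 0.489

0.489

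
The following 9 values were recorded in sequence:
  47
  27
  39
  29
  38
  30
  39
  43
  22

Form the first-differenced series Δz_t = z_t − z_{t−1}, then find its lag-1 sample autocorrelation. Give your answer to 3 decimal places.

First differences Δz: -20, 12, -10, 9, -8, 9, 4, -21
Mean of differences = -3.1250
Numerator Σ(Δz_t−Δz̄)(Δz_{t+1}−Δz̄) = -601.7656
Denominator Σ(Δz_t−Δz̄)² = 1248.8750
r_1(Δz) = -601.7656 / 1248.8750 = -0.482

-0.482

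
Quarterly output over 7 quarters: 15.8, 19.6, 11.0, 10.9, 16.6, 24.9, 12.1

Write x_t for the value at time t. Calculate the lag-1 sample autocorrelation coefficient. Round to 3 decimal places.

Mean x̄ = (15.8 + 19.6 + 11.0 + 10.9 + 16.6 + 24.9 + 12.1)/7 = 15.8429
Deviations from mean: -0.0429, 3.7571, -4.8429, -4.9429, 0.7571, 9.0571, -3.7429
Σ(x_t−x̄)(x_{t+1}−x̄) = (-0.1610) + (-18.1953) + (23.9376) + (-3.7424) + (6.8576) + (-33.8996) = -25.2033
Denominator Σ(x_t−x̄)² = 158.6171
r_1 = -25.2033 / 158.6171 = -0.159

-0.159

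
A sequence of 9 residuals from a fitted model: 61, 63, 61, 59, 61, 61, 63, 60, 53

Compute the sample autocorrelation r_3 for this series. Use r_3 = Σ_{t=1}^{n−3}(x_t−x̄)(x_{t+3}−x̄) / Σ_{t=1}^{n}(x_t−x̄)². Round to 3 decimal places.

Mean x̄ = (61 + 63 + 61 + 59 + 61 + 61 + 63 + 60 + 53)/9 = 60.2222
Numerator Σ_{t=1}^{6}(x_t−x̄)(x_{t+3}−x̄) = -7.3704
Denominator Σ(x_t−x̄)² = 71.5556
r_3 = -7.3704 / 71.5556 = -0.103

-0.103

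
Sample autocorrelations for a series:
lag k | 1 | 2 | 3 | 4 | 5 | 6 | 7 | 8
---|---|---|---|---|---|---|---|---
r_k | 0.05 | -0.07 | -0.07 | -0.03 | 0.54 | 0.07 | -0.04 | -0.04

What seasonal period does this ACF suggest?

5

The largest autocorrelation is r_5 = 0.54; the remaining lags stay at or below 0.07.
The dominant spike at lag 5 indicates a seasonal period of 5.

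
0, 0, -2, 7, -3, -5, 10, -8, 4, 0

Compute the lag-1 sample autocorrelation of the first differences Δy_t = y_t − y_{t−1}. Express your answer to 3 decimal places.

-0.726

First differences Δy: 0, -2, 9, -10, -2, 15, -18, 12, -4
Mean of differences = 0.0000
Numerator Σ(Δy_t−Δȳ)(Δy_{t+1}−Δȳ) = -652.0000
Denominator Σ(Δy_t−Δȳ)² = 898.0000
r_1(Δy) = -652.0000 / 898.0000 = -0.726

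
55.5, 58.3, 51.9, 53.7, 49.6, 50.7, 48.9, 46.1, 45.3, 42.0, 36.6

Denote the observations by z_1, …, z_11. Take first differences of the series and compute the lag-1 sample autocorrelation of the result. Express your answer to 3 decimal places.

-0.580

First differences Δz: 2.8, -6.4, 1.8, -4.1, 1.1, -1.8, -2.8, -0.8, -3.3, -5.4
Mean of differences = -1.8900
Numerator Σ(Δz_t−Δz̄)(Δz_{t+1}−Δz̄) = -49.9491
Denominator Σ(Δz_t−Δz̄)² = 86.1090
r_1(Δz) = -49.9491 / 86.1090 = -0.580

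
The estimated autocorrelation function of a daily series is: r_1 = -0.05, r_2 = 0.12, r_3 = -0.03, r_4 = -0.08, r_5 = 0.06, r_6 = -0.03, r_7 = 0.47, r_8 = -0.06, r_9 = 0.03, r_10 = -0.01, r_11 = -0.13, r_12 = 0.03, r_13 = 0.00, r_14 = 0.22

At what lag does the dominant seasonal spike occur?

7

The largest autocorrelation is r_7 = 0.47, with a weaker echo at lag 14 (0.22); the remaining lags stay at or below 0.12.
The dominant spike at lag 7 indicates a seasonal period of 7.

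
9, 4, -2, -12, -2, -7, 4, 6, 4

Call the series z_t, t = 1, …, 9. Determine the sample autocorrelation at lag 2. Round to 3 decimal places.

Mean z̄ = (9 + 4 − 2 − 12 − 2 − 7 + 4 + 6 + 4)/9 = 0.4444
Σ(z_t−z̄)(z_{t+2}−z̄) = (-20.9136) + (-44.2469) + (5.9753) + (92.6420) + (-8.6914) + (-41.3580) + (12.6420) = -3.9506
Denominator Σ(z_t−z̄)² = 364.2222
r_2 = -3.9506 / 364.2222 = -0.011

-0.011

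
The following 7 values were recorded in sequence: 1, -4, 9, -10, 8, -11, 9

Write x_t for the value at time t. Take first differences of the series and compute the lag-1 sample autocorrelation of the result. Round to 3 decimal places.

First differences Δx: -5, 13, -19, 18, -19, 20
Mean of differences = 1.3333
Numerator Σ(Δx_t−Δx̄)(Δx_{t+1}−Δx̄) = -1368.4444
Denominator Σ(Δx_t−Δx̄)² = 1629.3333
r_1(Δx) = -1368.4444 / 1629.3333 = -0.840

-0.840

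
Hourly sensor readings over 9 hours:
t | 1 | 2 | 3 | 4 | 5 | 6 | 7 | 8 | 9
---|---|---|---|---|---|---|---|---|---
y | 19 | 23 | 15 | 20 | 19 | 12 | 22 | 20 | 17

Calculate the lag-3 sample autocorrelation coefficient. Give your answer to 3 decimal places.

0.443

Mean ȳ = (19 + 23 + 15 + 20 + 19 + 12 + 22 + 20 + 17)/9 = 18.5556
Numerator Σ_{t=1}^{6}(y_t−ȳ)(y_{t+3}−ȳ) = 41.7407
Denominator Σ(y_t−ȳ)² = 94.2222
r_3 = 41.7407 / 94.2222 = 0.443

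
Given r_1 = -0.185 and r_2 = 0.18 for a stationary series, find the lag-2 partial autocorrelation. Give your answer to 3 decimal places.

0.151

φ_{22} = (r_2 − r_1²) / (1 − r_1²)
r_1² = (-0.185)² = 0.034225
Numerator = 0.18 − 0.0342 = 0.1458; denominator = 1 − 0.0342 = 0.9658
φ_{22} = 0.1458 / 0.9658 = 0.151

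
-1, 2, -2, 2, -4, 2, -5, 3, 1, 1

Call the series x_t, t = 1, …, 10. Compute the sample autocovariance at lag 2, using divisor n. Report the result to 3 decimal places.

4.158

Mean x̄ = (-1 + 2 − 2 + 2 − 4 + 2 − 5 + 3 + 1 + 1)/10 = -0.1000
Σ_{t=1}^{8}(x_t−x̄)(x_{t+2}−x̄) = 41.5800
γ_2 = 41.5800 / 10 = 4.158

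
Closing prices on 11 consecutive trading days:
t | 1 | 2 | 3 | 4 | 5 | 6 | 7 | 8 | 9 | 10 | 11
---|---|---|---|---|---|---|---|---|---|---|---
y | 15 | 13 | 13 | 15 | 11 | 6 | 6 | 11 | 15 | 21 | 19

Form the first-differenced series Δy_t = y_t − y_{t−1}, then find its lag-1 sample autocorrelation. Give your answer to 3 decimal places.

First differences Δy: -2, 0, 2, -4, -5, 0, 5, 4, 6, -2
Mean of differences = 0.4000
Numerator Σ(Δy_t−Δȳ)(Δy_{t+1}−Δȳ) = 40.6400
Denominator Σ(Δy_t−Δȳ)² = 128.4000
r_1(Δy) = 40.6400 / 128.4000 = 0.317

0.317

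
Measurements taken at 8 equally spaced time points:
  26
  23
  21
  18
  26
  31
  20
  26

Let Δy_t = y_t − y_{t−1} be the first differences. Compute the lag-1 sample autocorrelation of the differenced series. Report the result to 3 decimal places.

-0.347

First differences Δy: -3, -2, -3, 8, 5, -11, 6
Mean of differences = 0.0000
Numerator Σ(Δy_t−Δȳ)(Δy_{t+1}−Δȳ) = -93.0000
Denominator Σ(Δy_t−Δȳ)² = 268.0000
r_1(Δy) = -93.0000 / 268.0000 = -0.347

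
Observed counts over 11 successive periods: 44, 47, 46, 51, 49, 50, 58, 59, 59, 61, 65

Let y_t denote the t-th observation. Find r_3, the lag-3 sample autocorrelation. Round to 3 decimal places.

0.244

Mean ȳ = (44 + 47 + 46 + 51 + 49 + 50 + 58 + 59 + 59 + 61 + 65)/11 = 53.5455
Numerator Σ_{t=1}^{8}(y_t−ȳ)(y_{t+3}−ȳ) = 121.0165
Denominator Σ(y_t−ȳ)² = 496.7273
r_3 = 121.0165 / 496.7273 = 0.244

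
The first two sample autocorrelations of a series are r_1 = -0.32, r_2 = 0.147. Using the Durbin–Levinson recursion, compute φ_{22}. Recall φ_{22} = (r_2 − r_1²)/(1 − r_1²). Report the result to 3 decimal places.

φ_{22} = (r_2 − r_1²) / (1 − r_1²)
r_1² = (-0.32)² = 0.1024
Numerator = 0.147 − 0.1024 = 0.0446; denominator = 1 − 0.1024 = 0.8976
φ_{22} = 0.0446 / 0.8976 = 0.050

0.050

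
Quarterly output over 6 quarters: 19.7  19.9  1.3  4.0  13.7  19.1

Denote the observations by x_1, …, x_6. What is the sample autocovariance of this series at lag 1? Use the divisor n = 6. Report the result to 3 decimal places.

11.352

Mean x̄ = (19.7 + 19.9 + 1.3 + 4.0 + 13.7 + 19.1)/6 = 12.9500
Deviations: 6.7500, 6.9500, -11.6500, -8.9500, 0.7500, 6.1500
Σ_{t=1}^{5}(x_t−x̄)(x_{t+1}−x̄) = 68.1125
γ_1 = 68.1125 / 6 = 11.352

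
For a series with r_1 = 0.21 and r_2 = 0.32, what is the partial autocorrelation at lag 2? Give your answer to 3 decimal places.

0.289

φ_{22} = (r_2 − r_1²) / (1 − r_1²)
r_1² = (0.21)² = 0.0441
Numerator = 0.32 − 0.0441 = 0.2759; denominator = 1 − 0.0441 = 0.9559
φ_{22} = 0.2759 / 0.9559 = 0.289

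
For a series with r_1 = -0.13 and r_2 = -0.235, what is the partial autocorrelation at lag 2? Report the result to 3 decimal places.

φ_{22} = (r_2 − r_1²) / (1 − r_1²)
r_1² = (-0.13)² = 0.0169
Numerator = -0.235 − 0.0169 = -0.2519; denominator = 1 − 0.0169 = 0.9831
φ_{22} = -0.2519 / 0.9831 = -0.256

-0.256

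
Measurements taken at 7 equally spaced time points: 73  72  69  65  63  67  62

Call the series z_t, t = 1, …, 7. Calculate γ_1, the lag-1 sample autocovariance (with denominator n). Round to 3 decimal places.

Mean z̄ = (73 + 72 + 69 + 65 + 63 + 67 + 62)/7 = 67.2857
Σ_{t=1}^{6}(z_t−z̄)(z_{t+1}−z̄) = 43.6327
γ_1 = 43.6327 / 7 = 6.233

6.233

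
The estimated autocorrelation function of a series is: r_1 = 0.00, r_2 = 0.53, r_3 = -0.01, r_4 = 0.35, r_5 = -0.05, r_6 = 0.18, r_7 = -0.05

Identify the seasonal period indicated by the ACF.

The largest autocorrelation is r_2 = 0.53, with weaker echoes at lags 4 (0.35) and 6 (0.18); the remaining lags stay at or below 0.00.
The dominant spike at lag 2 indicates a seasonal period of 2.

2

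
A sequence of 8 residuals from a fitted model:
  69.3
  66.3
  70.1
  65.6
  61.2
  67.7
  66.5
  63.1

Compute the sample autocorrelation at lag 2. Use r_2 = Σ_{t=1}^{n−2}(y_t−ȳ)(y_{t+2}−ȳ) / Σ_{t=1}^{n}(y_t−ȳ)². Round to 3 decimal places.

Mean ȳ = (69.3 + 66.3 + 70.1 + 65.6 + 61.2 + 67.7 + 66.5 + 63.1)/8 = 66.2250
Deviations from mean: 3.0750, 0.0750, 3.8750, -0.6250, -5.0250, 1.4750, 0.2750, -3.1250
Σ(y_t−ȳ)(y_{t+2}−ȳ) = (11.9156) + (-0.0469) + (-19.4719) + (-0.9219) + (-1.3819) + (-4.6094) = -14.5163
Denominator Σ(y_t−ȳ)² = 62.1350
r_2 = -14.5163 / 62.1350 = -0.234

-0.234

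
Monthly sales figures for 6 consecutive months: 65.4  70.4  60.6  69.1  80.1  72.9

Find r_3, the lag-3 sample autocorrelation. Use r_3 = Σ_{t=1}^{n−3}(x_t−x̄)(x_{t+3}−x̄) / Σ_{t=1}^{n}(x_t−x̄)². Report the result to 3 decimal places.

Mean x̄ = (65.4 + 70.4 + 60.6 + 69.1 + 80.1 + 72.9)/6 = 69.7500
Deviations from mean: -4.3500, 0.6500, -9.1500, -0.6500, 10.3500, 3.1500
Σ(x_t−x̄)(x_{t+3}−x̄) = (2.8275) + (6.7275) + (-28.8225) = -19.2675
Denominator Σ(x_t−x̄)² = 220.5350
r_3 = -19.2675 / 220.5350 = -0.087

-0.087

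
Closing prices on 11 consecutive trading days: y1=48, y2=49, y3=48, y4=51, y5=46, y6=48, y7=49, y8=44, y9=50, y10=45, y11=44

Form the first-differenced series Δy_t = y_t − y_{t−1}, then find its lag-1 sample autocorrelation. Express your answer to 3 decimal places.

First differences Δy: 1, -1, 3, -5, 2, 1, -5, 6, -5, -1
Mean of differences = -0.4000
Numerator Σ(Δy_t−Δȳ)(Δy_{t+1}−Δȳ) = -88.7600
Denominator Σ(Δy_t−Δȳ)² = 126.4000
r_1(Δy) = -88.7600 / 126.4000 = -0.702

-0.702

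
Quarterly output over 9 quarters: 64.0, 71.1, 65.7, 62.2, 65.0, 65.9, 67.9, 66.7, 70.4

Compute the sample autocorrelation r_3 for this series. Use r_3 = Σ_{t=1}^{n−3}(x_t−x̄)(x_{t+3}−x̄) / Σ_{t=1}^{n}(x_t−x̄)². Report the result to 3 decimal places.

Mean x̄ = (64.0 + 71.1 + 65.7 + 62.2 + 65.0 + 65.9 + 67.9 + 66.7 + 70.4)/9 = 66.5444
Numerator Σ_{t=1}^{6}(x_t−x̄)(x_{t+3}−x̄) = -4.0515
Denominator Σ(x_t−x̄)² = 66.3422
r_3 = -4.0515 / 66.3422 = -0.061

-0.061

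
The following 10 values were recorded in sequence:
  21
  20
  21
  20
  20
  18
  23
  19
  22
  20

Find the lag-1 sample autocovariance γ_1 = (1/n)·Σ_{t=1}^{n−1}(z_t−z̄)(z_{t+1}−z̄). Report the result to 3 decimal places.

Mean z̄ = (21 + 20 + 21 + 20 + 20 + 18 + 23 + 19 + 22 + 20)/10 = 20.4000
Σ_{t=1}^{9}(z_t−z̄)(z_{t+1}−z̄) = -12.3600
γ_1 = -12.3600 / 10 = -1.236

-1.236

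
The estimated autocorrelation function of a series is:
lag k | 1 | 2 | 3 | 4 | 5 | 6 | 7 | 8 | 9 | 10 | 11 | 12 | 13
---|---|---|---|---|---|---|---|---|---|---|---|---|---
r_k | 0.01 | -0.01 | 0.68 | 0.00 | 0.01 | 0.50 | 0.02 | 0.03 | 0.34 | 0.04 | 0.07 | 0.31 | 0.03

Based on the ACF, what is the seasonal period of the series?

3

The largest autocorrelation is r_3 = 0.68, with weaker echoes at lags 6 (0.50), 9 (0.34) and 12 (0.31); the remaining lags stay at or below 0.07.
The dominant spike at lag 3 indicates a seasonal period of 3.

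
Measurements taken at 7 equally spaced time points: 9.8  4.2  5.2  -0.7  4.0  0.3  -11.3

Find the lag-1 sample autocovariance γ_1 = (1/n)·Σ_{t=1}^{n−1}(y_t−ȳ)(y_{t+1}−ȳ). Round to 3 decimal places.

Mean ȳ = (9.8 + 4.2 + 5.2 − 0.7 + 4.0 + 0.3 − 11.3)/7 = 1.6429
Deviations: 8.1571, 2.5571, 3.5571, -2.3429, 2.3571, -1.3429, -12.9429
Σ_{t=1}^{6}(y_t−ȳ)(y_{t+1}−ȳ) = 30.3139
γ_1 = 30.3139 / 7 = 4.331

4.331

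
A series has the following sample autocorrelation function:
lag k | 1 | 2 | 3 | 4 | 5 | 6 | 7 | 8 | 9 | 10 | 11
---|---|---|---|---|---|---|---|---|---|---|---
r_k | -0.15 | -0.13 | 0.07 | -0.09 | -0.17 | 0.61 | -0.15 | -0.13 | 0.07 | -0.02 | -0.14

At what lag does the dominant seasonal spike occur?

6

The largest autocorrelation is r_6 = 0.61; the remaining lags stay at or below 0.07.
The dominant spike at lag 6 indicates a seasonal period of 6.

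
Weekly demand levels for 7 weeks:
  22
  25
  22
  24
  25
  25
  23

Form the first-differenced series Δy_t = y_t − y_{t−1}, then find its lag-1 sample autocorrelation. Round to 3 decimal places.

First differences Δy: 3, -3, 2, 1, 0, -2
Mean of differences = 0.1667
Numerator Σ(Δy_t−Δȳ)(Δy_{t+1}−Δȳ) = -13.0278
Denominator Σ(Δy_t−Δȳ)² = 26.8333
r_1(Δy) = -13.0278 / 26.8333 = -0.486

-0.486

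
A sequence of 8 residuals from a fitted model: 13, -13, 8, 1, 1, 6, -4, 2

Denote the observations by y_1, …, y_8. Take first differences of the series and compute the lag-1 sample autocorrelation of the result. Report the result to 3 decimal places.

-0.604

First differences Δy: -26, 21, -7, 0, 5, -10, 6
Mean of differences = -1.5714
Numerator Σ(Δy_t−Δȳ)(Δy_{t+1}−Δȳ) = -791.3265
Denominator Σ(Δy_t−Δȳ)² = 1309.7143
r_1(Δy) = -791.3265 / 1309.7143 = -0.604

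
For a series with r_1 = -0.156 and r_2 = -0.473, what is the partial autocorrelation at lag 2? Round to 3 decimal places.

-0.510

φ_{22} = (r_2 − r_1²) / (1 − r_1²)
r_1² = (-0.156)² = 0.024336
Numerator = -0.473 − 0.0243 = -0.4973; denominator = 1 − 0.0243 = 0.9757
φ_{22} = -0.4973 / 0.9757 = -0.510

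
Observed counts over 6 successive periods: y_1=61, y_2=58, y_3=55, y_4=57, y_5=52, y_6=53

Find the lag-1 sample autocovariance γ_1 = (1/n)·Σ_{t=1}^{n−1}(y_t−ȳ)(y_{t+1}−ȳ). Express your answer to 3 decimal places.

Mean ȳ = (61 + 58 + 55 + 57 + 52 + 53)/6 = 56.0000
Σ_{t=1}^{5}(y_t−ȳ)(y_{t+1}−ȳ) = 15.0000
γ_1 = 15.0000 / 6 = 2.500

2.500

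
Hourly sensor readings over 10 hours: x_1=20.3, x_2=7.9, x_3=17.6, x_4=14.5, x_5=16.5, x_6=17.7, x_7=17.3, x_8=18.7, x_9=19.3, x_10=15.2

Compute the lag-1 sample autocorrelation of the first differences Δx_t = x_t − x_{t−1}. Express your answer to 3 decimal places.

First differences Δx: -12.4, 9.7, -3.1, 2.0, 1.2, -0.4, 1.4, 0.6, -4.1
Mean of differences = -0.5667
Numerator Σ(Δx_t−Δx̄)(Δx_{t+1}−Δx̄) = -150.6711
Denominator Σ(Δx_t−Δx̄)² = 279.3000
r_1(Δx) = -150.6711 / 279.3000 = -0.539

-0.539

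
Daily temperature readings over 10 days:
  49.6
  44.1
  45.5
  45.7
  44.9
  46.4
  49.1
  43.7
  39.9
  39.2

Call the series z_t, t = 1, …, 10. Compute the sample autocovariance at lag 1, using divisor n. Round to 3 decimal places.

Mean z̄ = (49.6 + 44.1 + 45.5 + 45.7 + 44.9 + 46.4 + 49.1 + 43.7 + 39.9 + 39.2)/10 = 44.8100
Σ_{t=1}^{9}(z_t−z̄)(z_{t+1}−z̄) = 32.0009
γ_1 = 32.0009 / 10 = 3.200

3.200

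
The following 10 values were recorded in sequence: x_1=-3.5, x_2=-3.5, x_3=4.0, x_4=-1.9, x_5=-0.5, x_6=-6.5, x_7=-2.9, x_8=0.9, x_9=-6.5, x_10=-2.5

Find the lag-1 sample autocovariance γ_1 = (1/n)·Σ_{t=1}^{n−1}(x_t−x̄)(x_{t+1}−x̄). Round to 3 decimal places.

Mean x̄ = (-3.5 − 3.5 + 4.0 − 1.9 − 0.5 − 6.5 − 2.9 + 0.9 − 6.5 − 2.5)/10 = -2.2900
Σ_{t=1}^{9}(x_t−x̄)(x_{t+1}−x̄) = -22.4551
γ_1 = -22.4551 / 10 = -2.246

-2.246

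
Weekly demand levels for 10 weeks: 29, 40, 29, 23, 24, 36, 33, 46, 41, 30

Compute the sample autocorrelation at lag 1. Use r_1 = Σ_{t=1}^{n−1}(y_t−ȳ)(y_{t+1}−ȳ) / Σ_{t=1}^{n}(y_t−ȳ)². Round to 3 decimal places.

0.246

Mean ȳ = (29 + 40 + 29 + 23 + 24 + 36 + 33 + 46 + 41 + 30)/10 = 33.1000
Numerator Σ_{t=1}^{9}(y_t−ȳ)(y_{t+1}−ȳ) = 126.1900
Denominator Σ(y_t−ȳ)² = 512.9000
r_1 = 126.1900 / 512.9000 = 0.246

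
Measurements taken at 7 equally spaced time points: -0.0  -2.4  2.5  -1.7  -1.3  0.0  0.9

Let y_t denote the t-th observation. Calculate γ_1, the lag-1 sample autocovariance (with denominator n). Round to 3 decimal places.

Mean ȳ = (-0.0 − 2.4 + 2.5 − 1.7 − 1.3 + 0.0 + 0.9)/7 = -0.2857
Deviations: 0.2857, -2.1143, 2.7857, -1.4143, -1.0143, 0.2857, 1.1857
Σ_{t=1}^{6}(y_t−ȳ)(y_{t+1}−ȳ) = -8.9502
γ_1 = -8.9502 / 7 = -1.279

-1.279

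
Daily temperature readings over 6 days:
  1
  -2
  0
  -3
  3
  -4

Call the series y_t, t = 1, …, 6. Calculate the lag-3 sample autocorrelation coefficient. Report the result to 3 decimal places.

Mean ȳ = (1 − 2 + 0 − 3 + 3 − 4)/6 = -0.8333
Σ(y_t−ȳ)(y_{t+3}−ȳ) = (-3.9722) + (-4.4722) + (-2.6389) = -11.0833
Denominator Σ(y_t−ȳ)² = 34.8333
r_3 = -11.0833 / 34.8333 = -0.318

-0.318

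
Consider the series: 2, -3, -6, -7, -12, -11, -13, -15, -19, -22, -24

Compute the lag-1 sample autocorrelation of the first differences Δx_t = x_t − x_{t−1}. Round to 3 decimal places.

First differences Δx: -5, -3, -1, -5, 1, -2, -2, -4, -3, -2
Mean of differences = -2.6000
Numerator Σ(Δx_t−Δx̄)(Δx_{t+1}−Δx̄) = -10.1600
Denominator Σ(Δx_t−Δx̄)² = 30.4000
r_1(Δx) = -10.1600 / 30.4000 = -0.334

-0.334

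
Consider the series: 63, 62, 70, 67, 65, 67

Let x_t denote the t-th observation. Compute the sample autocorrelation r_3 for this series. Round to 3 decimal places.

Mean x̄ = (63 + 62 + 70 + 67 + 65 + 67)/6 = 65.6667
Deviations from mean: -2.6667, -3.6667, 4.3333, 1.3333, -0.6667, 1.3333
Σ(x_t−x̄)(x_{t+3}−x̄) = (-3.5556) + (2.4444) + (5.7778) = 4.6667
Denominator Σ(x_t−x̄)² = 43.3333
r_3 = 4.6667 / 43.3333 = 0.108

0.108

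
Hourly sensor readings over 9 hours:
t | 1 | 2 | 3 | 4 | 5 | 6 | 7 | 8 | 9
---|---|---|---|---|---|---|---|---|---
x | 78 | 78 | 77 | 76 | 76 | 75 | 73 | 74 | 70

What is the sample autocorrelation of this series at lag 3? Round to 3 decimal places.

Mean x̄ = (78 + 78 + 77 + 76 + 76 + 75 + 73 + 74 + 70)/9 = 75.2222
Σ(x_t−x̄)(x_{t+3}−x̄) = (2.1605) + (2.1605) + (-0.3951) + (-1.7284) + (-0.9506) + (1.1605) = 2.4074
Denominator Σ(x_t−x̄)² = 53.5556
r_3 = 2.4074 / 53.5556 = 0.045

0.045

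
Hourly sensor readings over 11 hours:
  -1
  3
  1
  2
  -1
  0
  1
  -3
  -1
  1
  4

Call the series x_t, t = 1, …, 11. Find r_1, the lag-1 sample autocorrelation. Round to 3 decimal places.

Mean x̄ = (-1 + 3 + 1 + 2 − 1 + 0 + 1 − 3 − 1 + 1 + 4)/11 = 0.5455
Numerator Σ_{t=1}^{10}(x_t−x̄)(x_{t+1}−x̄) = 1.0661
Denominator Σ(x_t−x̄)² = 40.7273
r_1 = 1.0661 / 40.7273 = 0.026

0.026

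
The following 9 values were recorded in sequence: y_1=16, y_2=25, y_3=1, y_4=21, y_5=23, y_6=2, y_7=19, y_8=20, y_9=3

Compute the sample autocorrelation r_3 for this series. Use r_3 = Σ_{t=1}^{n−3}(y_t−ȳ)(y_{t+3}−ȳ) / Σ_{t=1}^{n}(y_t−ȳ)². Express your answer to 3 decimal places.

0.652

Mean ȳ = (16 + 25 + 1 + 21 + 23 + 2 + 19 + 20 + 3)/9 = 14.4444
Σ(y_t−ȳ)(y_{t+3}−ȳ) = (10.1975) + (90.3086) + (167.3086) + (29.8642) + (47.5309) + (142.4198) = 487.6296
Denominator Σ(y_t−ȳ)² = 748.2222
r_3 = 487.6296 / 748.2222 = 0.652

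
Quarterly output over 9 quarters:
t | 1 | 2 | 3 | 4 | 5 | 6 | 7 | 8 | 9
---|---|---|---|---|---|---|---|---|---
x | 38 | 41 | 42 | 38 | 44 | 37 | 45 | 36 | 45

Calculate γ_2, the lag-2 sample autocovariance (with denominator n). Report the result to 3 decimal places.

Mean x̄ = (38 + 41 + 42 + 38 + 44 + 37 + 45 + 36 + 45)/9 = 40.6667
Σ_{t=1}^{7}(x_t−x̄)(x_{t+2}−x̄) = 60.1111
γ_2 = 60.1111 / 9 = 6.679

6.679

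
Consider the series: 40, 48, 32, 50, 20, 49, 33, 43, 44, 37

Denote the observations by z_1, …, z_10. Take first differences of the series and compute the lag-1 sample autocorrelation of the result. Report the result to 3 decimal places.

-0.878

First differences Δz: 8, -16, 18, -30, 29, -16, 10, 1, -7
Mean of differences = -0.3333
Numerator Σ(Δz_t−Δz̄)(Δz_{t+1}−Δz̄) = -2448.4444
Denominator Σ(Δz_t−Δz̄)² = 2790.0000
r_1(Δz) = -2448.4444 / 2790.0000 = -0.878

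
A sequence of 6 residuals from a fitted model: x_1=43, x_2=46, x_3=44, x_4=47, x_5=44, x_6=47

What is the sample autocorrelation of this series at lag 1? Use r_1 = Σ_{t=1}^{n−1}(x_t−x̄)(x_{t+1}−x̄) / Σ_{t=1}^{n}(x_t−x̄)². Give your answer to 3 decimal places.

Mean x̄ = (43 + 46 + 44 + 47 + 44 + 47)/6 = 45.1667
Σ(x_t−x̄)(x_{t+1}−x̄) = (-1.8056) + (-0.9722) + (-2.1389) + (-2.1389) + (-2.1389) = -9.1944
Denominator Σ(x_t−x̄)² = 14.8333
r_1 = -9.1944 / 14.8333 = -0.620

-0.620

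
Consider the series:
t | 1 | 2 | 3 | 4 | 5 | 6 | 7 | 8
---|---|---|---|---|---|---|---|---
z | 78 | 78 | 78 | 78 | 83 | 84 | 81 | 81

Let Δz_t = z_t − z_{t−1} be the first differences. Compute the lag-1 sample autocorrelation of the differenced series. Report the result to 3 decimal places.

0.016

First differences Δz: 0, 0, 0, 5, 1, -3, 0
Mean of differences = 0.4286
Numerator Σ(Δz_t−Δz̄)(Δz_{t+1}−Δz̄) = 0.5306
Denominator Σ(Δz_t−Δz̄)² = 33.7143
r_1(Δz) = 0.5306 / 33.7143 = 0.016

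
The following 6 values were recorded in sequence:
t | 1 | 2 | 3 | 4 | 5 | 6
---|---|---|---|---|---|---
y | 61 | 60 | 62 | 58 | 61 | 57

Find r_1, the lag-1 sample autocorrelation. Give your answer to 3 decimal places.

-0.471

Mean ȳ = (61 + 60 + 62 + 58 + 61 + 57)/6 = 59.8333
Σ(y_t−ȳ)(y_{t+1}−ȳ) = (0.1944) + (0.3611) + (-3.9722) + (-2.1389) + (-3.3056) = -8.8611
Denominator Σ(y_t−ȳ)² = 18.8333
r_1 = -8.8611 / 18.8333 = -0.471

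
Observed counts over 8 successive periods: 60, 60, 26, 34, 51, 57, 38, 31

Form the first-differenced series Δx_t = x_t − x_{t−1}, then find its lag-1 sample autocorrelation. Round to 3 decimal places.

-0.067

First differences Δx: 0, -34, 8, 17, 6, -19, -7
Mean of differences = -4.1429
Numerator Σ(Δx_t−Δx̄)(Δx_{t+1}−Δx̄) = -123.3061
Denominator Σ(Δx_t−Δx̄)² = 1834.8571
r_1(Δx) = -123.3061 / 1834.8571 = -0.067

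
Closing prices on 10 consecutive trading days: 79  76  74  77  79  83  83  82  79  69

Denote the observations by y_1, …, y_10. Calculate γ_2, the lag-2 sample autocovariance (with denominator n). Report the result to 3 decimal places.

Mean ȳ = (79 + 76 + 74 + 77 + 79 + 83 + 83 + 82 + 79 + 69)/10 = 78.1000
Σ_{t=1}^{8}(y_t−ȳ)(y_{t+2}−ȳ) = -18.0200
γ_2 = -18.0200 / 10 = -1.802

-1.802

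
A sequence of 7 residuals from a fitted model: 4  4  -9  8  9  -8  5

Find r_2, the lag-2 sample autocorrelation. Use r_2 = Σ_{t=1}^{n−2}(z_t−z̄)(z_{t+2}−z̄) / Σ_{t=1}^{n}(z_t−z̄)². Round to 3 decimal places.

-0.390

Mean z̄ = (4 + 4 − 9 + 8 + 9 − 8 + 5)/7 = 1.8571
Deviations from mean: 2.1429, 2.1429, -10.8571, 6.1429, 7.1429, -9.8571, 3.1429
Numerator Σ_{t=1}^{5}(z_t−z̄)(z_{t+2}−z̄) = -125.7551
Denominator Σ(z_t−z̄)² = 322.8571
r_2 = -125.7551 / 322.8571 = -0.390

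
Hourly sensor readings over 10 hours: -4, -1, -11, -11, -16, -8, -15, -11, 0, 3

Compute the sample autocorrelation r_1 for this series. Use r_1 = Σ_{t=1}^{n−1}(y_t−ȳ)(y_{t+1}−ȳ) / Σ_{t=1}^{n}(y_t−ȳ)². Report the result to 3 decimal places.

Mean ȳ = (-4 − 1 − 11 − 11 − 16 − 8 − 15 − 11 + 0 + 3)/10 = -7.4000
Numerator Σ_{t=1}^{9}(y_t−ȳ)(y_{t+1}−ȳ) = 130.0400
Denominator Σ(y_t−ȳ)² = 386.4000
r_1 = 130.0400 / 386.4000 = 0.337

0.337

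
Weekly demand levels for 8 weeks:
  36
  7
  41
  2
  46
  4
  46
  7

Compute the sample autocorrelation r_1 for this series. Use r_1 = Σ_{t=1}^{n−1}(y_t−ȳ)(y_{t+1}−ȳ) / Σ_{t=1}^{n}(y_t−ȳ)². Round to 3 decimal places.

Mean ȳ = (36 + 7 + 41 + 2 + 46 + 4 + 46 + 7)/8 = 23.6250
Σ(y_t−ȳ)(y_{t+1}−ȳ) = (-205.7344) + (-288.8594) + (-375.7344) + (-483.8594) + (-439.1094) + (-439.1094) + (-371.9844) = -2604.3906
Denominator Σ(y_t−ȳ)² = 2861.8750
r_1 = -2604.3906 / 2861.8750 = -0.910

-0.910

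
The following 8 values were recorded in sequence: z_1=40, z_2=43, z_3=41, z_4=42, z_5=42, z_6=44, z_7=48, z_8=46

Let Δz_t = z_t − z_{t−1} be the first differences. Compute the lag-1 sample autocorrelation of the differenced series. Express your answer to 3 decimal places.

-0.396

First differences Δz: 3, -2, 1, 0, 2, 4, -2
Mean of differences = 0.8571
Numerator Σ(Δz_t−Δz̄)(Δz_{t+1}−Δz̄) = -13.0204
Denominator Σ(Δz_t−Δz̄)² = 32.8571
r_1(Δz) = -13.0204 / 32.8571 = -0.396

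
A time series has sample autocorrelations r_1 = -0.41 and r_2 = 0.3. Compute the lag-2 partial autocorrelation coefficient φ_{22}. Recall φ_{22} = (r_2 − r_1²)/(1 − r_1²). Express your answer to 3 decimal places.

0.159

φ_{22} = (r_2 − r_1²) / (1 − r_1²)
r_1² = (-0.41)² = 0.1681
Numerator = 0.3 − 0.1681 = 0.1319; denominator = 1 − 0.1681 = 0.8319
φ_{22} = 0.1319 / 0.8319 = 0.159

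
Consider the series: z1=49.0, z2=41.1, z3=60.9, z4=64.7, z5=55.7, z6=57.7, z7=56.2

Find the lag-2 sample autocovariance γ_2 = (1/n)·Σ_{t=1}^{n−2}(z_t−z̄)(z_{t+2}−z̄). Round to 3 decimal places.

Mean z̄ = (49.0 + 41.1 + 60.9 + 64.7 + 55.7 + 57.7 + 56.2)/7 = 55.0429
Deviations: -6.0429, -13.9429, 5.8571, 9.6571, 0.6571, 2.6571, 1.1571
Σ_{t=1}^{5}(z_t−z̄)(z_{t+2}−z̄) = -139.7722
γ_2 = -139.7722 / 7 = -19.967

-19.967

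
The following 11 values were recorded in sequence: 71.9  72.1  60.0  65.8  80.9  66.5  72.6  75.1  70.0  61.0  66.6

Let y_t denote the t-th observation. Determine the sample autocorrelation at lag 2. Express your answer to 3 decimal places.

-0.419

Mean ȳ = (71.9 + 72.1 + 60.0 + 65.8 + 80.9 + 66.5 + 72.6 + 75.1 + 70.0 + 61.0 + 66.6)/11 = 69.3182
Numerator Σ_{t=1}^{9}(y_t−ȳ)(y_{t+2}−ȳ) = -157.8461
Denominator Σ(y_t−ȳ)² = 376.9364
r_2 = -157.8461 / 376.9364 = -0.419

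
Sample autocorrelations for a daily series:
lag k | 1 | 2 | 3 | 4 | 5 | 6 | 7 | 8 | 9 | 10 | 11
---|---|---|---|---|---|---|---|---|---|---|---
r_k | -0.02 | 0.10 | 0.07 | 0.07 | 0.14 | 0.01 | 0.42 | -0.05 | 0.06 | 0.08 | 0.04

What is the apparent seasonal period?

The largest autocorrelation is r_7 = 0.42; the remaining lags stay at or below 0.14.
The dominant spike at lag 7 indicates a seasonal period of 7.

7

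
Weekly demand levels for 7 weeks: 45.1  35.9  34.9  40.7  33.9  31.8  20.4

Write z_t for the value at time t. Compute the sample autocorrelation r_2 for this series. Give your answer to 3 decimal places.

Mean z̄ = (45.1 + 35.9 + 34.9 + 40.7 + 33.9 + 31.8 + 20.4)/7 = 34.6714
Σ(z_t−z̄)(z_{t+2}−z̄) = (2.3837) + (7.4065) + (-0.1763) + (-17.3106) + (11.0094) = 3.3127
Denominator Σ(z_t−z̄)² = 359.1743
r_2 = 3.3127 / 359.1743 = 0.009

0.009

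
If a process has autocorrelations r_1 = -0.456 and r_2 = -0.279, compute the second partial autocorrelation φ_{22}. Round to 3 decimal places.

φ_{22} = (r_2 − r_1²) / (1 − r_1²)
r_1² = (-0.456)² = 0.207936
Numerator = -0.279 − 0.2079 = -0.4869; denominator = 1 − 0.2079 = 0.7921
φ_{22} = -0.4869 / 0.7921 = -0.615

-0.615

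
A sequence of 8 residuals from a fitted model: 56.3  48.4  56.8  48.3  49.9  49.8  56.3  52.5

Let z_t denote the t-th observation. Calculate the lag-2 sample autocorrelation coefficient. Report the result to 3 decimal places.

Mean z̄ = (56.3 + 48.4 + 56.8 + 48.3 + 49.9 + 49.8 + 56.3 + 52.5)/8 = 52.2875
Deviations from mean: 4.0125, -3.8875, 4.5125, -3.9875, -2.3875, -2.4875, 4.0125, 0.2125
Σ(z_t−z̄)(z_{t+2}−z̄) = (18.1064) + (15.5014) + (-10.7736) + (9.9189) + (-9.5798) + (-0.5286) = 22.6447
Denominator Σ(z_t−z̄)² = 95.5088
r_2 = 22.6447 / 95.5088 = 0.237

0.237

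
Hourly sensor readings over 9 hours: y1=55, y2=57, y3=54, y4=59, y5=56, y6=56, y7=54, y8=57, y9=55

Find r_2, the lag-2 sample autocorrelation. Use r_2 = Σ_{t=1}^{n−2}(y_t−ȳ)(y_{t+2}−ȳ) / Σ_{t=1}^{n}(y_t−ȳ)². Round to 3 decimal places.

0.329

Mean ȳ = (55 + 57 + 54 + 59 + 56 + 56 + 54 + 57 + 55)/9 = 55.8889
Σ(y_t−ȳ)(y_{t+2}−ȳ) = (1.6790) + (3.4568) + (-0.2099) + (0.3457) + (-0.2099) + (0.1235) + (1.6790) = 6.8642
Denominator Σ(y_t−ȳ)² = 20.8889
r_2 = 6.8642 / 20.8889 = 0.329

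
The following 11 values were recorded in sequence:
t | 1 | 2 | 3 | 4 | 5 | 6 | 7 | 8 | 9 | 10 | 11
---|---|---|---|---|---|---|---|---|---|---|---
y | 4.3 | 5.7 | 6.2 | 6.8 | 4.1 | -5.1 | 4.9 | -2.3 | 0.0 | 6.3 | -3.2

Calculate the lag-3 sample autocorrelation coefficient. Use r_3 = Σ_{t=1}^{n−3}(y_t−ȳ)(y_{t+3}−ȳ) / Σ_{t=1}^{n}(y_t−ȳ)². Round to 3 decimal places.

Mean ȳ = (4.3 + 5.7 + 6.2 + 6.8 + 4.1 − 5.1 + 4.9 − 2.3 + 0.0 + 6.3 − 3.2)/11 = 2.5182
Numerator Σ_{t=1}^{8}(y_t−ȳ)(y_{t+3}−ȳ) = 42.9336
Denominator Σ(y_t−ȳ)² = 187.9564
r_3 = 42.9336 / 187.9564 = 0.228

0.228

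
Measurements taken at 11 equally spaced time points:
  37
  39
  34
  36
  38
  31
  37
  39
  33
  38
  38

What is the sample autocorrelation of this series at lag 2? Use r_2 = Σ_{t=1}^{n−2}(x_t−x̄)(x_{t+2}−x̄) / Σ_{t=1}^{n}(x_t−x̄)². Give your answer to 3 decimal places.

Mean x̄ = (37 + 39 + 34 + 36 + 38 + 31 + 37 + 39 + 33 + 38 + 38)/11 = 36.3636
Numerator Σ_{t=1}^{9}(x_t−x̄)(x_{t+2}−x̄) = -20.8099
Denominator Σ(x_t−x̄)² = 68.5455
r_2 = -20.8099 / 68.5455 = -0.304

-0.304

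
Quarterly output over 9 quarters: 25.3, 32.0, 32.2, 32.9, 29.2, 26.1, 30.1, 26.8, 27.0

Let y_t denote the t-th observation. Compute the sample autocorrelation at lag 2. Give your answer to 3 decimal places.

Mean ȳ = (25.3 + 32.0 + 32.2 + 32.9 + 29.2 + 26.1 + 30.1 + 26.8 + 27.0)/9 = 29.0667
Σ(y_t−ȳ)(y_{t+2}−ȳ) = (-11.8022) + (11.2444) + (0.4178) + (-11.3722) + (0.1378) + (6.7244) + (-2.1356) = -6.7856
Denominator Σ(y_t−ȳ)² = 66.6000
r_2 = -6.7856 / 66.6000 = -0.102

-0.102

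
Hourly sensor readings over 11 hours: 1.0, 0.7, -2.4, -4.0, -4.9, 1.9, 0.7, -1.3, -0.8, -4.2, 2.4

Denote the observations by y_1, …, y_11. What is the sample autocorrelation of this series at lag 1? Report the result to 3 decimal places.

Mean ȳ = (1.0 + 0.7 − 2.4 − 4.0 − 4.9 + 1.9 + 0.7 − 1.3 − 0.8 − 4.2 + 2.4)/11 = -0.9909
Numerator Σ_{t=1}^{10}(y_t−ȳ)(y_{t+1}−ȳ) = -1.5019
Denominator Σ(y_t−ȳ)² = 66.2891
r_1 = -1.5019 / 66.2891 = -0.023

-0.023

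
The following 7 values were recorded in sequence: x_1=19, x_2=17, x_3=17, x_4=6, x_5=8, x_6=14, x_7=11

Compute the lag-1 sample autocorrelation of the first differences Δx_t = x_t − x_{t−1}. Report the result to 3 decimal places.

-0.207

First differences Δx: -2, 0, -11, 2, 6, -3
Mean of differences = -1.3333
Numerator Σ(Δx_t−Δx̄)(Δx_{t+1}−Δx̄) = -33.7778
Denominator Σ(Δx_t−Δx̄)² = 163.3333
r_1(Δx) = -33.7778 / 163.3333 = -0.207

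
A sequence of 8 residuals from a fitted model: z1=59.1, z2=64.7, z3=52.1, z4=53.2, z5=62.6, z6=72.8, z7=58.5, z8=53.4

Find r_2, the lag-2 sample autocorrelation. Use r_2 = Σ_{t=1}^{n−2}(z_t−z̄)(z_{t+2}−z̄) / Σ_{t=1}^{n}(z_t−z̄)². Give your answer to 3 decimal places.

-0.638

Mean z̄ = (59.1 + 64.7 + 52.1 + 53.2 + 62.6 + 72.8 + 58.5 + 53.4)/8 = 59.5500
Numerator Σ_{t=1}^{6}(z_t−z̄)(z_{t+2}−z̄) = -220.9000
Denominator Σ(z_t−z̄)² = 346.3400
r_2 = -220.9000 / 346.3400 = -0.638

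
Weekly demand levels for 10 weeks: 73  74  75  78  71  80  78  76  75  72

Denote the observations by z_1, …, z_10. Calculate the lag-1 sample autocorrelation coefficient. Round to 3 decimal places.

Mean z̄ = (73 + 74 + 75 + 78 + 71 + 80 + 78 + 76 + 75 + 72)/10 = 75.2000
Numerator Σ_{t=1}^{9}(z_t−z̄)(z_{t+1}−z̄) = -13.4400
Denominator Σ(z_t−z̄)² = 73.6000
r_1 = -13.4400 / 73.6000 = -0.183

-0.183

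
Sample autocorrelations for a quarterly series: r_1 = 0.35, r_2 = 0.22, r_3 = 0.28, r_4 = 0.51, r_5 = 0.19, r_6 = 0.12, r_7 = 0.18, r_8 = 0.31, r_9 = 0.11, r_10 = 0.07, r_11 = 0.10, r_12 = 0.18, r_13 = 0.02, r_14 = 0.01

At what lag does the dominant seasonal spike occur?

The largest autocorrelation is r_4 = 0.51; the remaining lags stay at or below 0.35. The elevated value at lag 1 (0.35), dropping to 0.22 at lag 2, reflects decaying short-term dependence rather than seasonality.
The dominant spike at lag 4 indicates a seasonal period of 4.

4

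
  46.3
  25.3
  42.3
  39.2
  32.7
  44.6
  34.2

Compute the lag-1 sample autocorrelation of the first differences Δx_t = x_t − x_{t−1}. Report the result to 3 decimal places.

First differences Δx: -21.0, 17.0, -3.1, -6.5, 11.9, -10.4
Mean of differences = -2.0167
Numerator Σ(Δx_t−Δx̄)(Δx_{t+1}−Δx̄) = -555.8053
Denominator Σ(Δx_t−Δx̄)² = 1007.2283
r_1(Δx) = -555.8053 / 1007.2283 = -0.552

-0.552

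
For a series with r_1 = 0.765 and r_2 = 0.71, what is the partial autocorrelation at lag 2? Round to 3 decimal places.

φ_{22} = (r_2 − r_1²) / (1 − r_1²)
r_1² = (0.765)² = 0.585225
Numerator = 0.71 − 0.5852 = 0.1248; denominator = 1 − 0.5852 = 0.4148
φ_{22} = 0.1248 / 0.4148 = 0.301

0.301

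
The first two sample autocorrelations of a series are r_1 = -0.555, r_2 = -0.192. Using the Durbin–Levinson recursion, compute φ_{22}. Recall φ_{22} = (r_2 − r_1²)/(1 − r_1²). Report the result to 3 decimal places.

-0.723

φ_{22} = (r_2 − r_1²) / (1 − r_1²)
r_1² = (-0.555)² = 0.308025
Numerator = -0.192 − 0.3080 = -0.5000; denominator = 1 − 0.3080 = 0.6920
φ_{22} = -0.5000 / 0.6920 = -0.723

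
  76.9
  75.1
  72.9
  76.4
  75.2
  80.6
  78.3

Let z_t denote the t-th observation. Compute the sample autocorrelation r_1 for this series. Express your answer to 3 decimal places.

0.190

Mean z̄ = (76.9 + 75.1 + 72.9 + 76.4 + 75.2 + 80.6 + 78.3)/7 = 76.4857
Deviations from mean: 0.4143, -1.3857, -3.5857, -0.0857, -1.2857, 4.1143, 1.8143
Numerator Σ_{t=1}^{6}(z_t−z̄)(z_{t+1}−z̄) = 6.9869
Denominator Σ(z_t−z̄)² = 36.8286
r_1 = 6.9869 / 36.8286 = 0.190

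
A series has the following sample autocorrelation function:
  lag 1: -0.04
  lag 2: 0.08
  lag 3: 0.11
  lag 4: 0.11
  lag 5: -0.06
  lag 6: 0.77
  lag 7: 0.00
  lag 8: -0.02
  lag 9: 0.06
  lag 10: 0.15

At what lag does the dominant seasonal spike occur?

6

The largest autocorrelation is r_6 = 0.77; the remaining lags stay at or below 0.15.
The dominant spike at lag 6 indicates a seasonal period of 6.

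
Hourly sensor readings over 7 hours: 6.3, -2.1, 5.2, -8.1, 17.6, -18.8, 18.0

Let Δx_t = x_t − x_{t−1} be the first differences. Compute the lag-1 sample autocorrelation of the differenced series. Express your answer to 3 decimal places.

First differences Δx: -8.4, 7.3, -13.3, 25.7, -36.4, 36.8
Mean of differences = 1.9500
Numerator Σ(Δx_t−Δx̄)(Δx_{t+1}−Δx̄) = -2746.4575
Denominator Σ(Δx_t−Δx̄)² = 3617.6150
r_1(Δx) = -2746.4575 / 3617.6150 = -0.759

-0.759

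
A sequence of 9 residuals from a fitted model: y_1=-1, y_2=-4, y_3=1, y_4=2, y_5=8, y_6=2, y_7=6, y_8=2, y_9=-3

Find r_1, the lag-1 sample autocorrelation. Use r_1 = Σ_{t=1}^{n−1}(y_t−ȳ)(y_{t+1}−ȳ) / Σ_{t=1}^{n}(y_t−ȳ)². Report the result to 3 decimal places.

Mean ȳ = (-1 − 4 + 1 + 2 + 8 + 2 + 6 + 2 − 3)/9 = 1.4444
Numerator Σ_{t=1}^{8}(y_t−ȳ)(y_{t+1}−ȳ) = 25.3580
Denominator Σ(y_t−ȳ)² = 120.2222
r_1 = 25.3580 / 120.2222 = 0.211

0.211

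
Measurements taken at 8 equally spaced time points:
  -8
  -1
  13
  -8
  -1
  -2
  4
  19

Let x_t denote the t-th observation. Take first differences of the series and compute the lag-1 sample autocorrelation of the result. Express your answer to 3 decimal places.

First differences Δx: 7, 14, -21, 7, -1, 6, 15
Mean of differences = 3.8571
Numerator Σ(Δx_t−Δx̄)(Δx_{t+1}−Δx̄) = -300.1633
Denominator Σ(Δx_t−Δx̄)² = 892.8571
r_1(Δx) = -300.1633 / 892.8571 = -0.336

-0.336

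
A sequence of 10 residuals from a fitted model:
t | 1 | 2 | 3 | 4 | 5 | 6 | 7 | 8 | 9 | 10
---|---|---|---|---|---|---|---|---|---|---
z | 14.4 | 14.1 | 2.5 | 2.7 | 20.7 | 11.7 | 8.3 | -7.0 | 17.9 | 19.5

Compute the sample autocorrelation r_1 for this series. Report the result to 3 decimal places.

-0.067

Mean z̄ = (14.4 + 14.1 + 2.5 + 2.7 + 20.7 + 11.7 + 8.3 − 7.0 + 17.9 + 19.5)/10 = 10.4800
Numerator Σ_{t=1}^{9}(z_t−z̄)(z_{t+1}−z̄) = -46.9824
Denominator Σ(z_t−z̄)² = 705.3360
r_1 = -46.9824 / 705.3360 = -0.067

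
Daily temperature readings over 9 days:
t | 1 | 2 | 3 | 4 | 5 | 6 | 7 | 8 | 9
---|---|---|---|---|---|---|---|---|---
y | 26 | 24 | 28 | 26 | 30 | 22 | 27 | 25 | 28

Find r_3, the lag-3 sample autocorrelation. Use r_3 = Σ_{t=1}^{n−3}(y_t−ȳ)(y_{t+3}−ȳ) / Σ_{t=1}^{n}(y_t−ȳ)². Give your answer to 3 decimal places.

-0.618

Mean ȳ = (26 + 24 + 28 + 26 + 30 + 22 + 27 + 25 + 28)/9 = 26.2222
Σ(y_t−ȳ)(y_{t+3}−ȳ) = (0.0494) + (-8.3951) + (-7.5062) + (-0.1728) + (-4.6173) + (-7.5062) = -28.1481
Denominator Σ(y_t−ȳ)² = 45.5556
r_3 = -28.1481 / 45.5556 = -0.618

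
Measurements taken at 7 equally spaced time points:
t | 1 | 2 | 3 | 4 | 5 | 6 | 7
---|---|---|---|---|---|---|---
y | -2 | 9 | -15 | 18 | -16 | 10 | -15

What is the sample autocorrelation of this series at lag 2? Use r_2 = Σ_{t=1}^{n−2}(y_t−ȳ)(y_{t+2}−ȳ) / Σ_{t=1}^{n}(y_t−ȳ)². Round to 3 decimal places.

Mean ȳ = (-2 + 9 − 15 + 18 − 16 + 10 − 15)/7 = -1.5714
Deviations from mean: -0.4286, 10.5714, -13.4286, 19.5714, -14.4286, 11.5714, -13.4286
Numerator Σ_{t=1}^{5}(y_t−ȳ)(y_{t+2}−ȳ) = 826.6327
Denominator Σ(y_t−ȳ)² = 1197.7143
r_2 = 826.6327 / 1197.7143 = 0.690

0.690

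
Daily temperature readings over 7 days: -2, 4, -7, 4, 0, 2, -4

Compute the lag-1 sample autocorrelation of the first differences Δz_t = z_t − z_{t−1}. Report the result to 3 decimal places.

First differences Δz: 6, -11, 11, -4, 2, -6
Mean of differences = -0.3333
Numerator Σ(Δz_t−Δz̄)(Δz_{t+1}−Δz̄) = -251.7778
Denominator Σ(Δz_t−Δz̄)² = 333.3333
r_1(Δz) = -251.7778 / 333.3333 = -0.755

-0.755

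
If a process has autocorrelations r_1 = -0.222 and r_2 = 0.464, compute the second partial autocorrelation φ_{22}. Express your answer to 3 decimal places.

0.436

φ_{22} = (r_2 − r_1²) / (1 − r_1²)
r_1² = (-0.222)² = 0.049284
Numerator = 0.464 − 0.0493 = 0.4147; denominator = 1 − 0.0493 = 0.9507
φ_{22} = 0.4147 / 0.9507 = 0.436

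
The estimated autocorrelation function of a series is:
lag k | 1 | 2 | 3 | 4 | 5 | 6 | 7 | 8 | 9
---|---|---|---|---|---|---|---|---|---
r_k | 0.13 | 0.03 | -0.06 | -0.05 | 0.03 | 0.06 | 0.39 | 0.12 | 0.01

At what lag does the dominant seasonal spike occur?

The largest autocorrelation is r_7 = 0.39; the remaining lags stay at or below 0.13.
The dominant spike at lag 7 indicates a seasonal period of 7.

7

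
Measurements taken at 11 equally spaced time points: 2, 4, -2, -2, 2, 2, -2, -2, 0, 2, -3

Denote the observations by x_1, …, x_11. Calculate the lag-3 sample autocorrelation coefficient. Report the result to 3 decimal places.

Mean x̄ = (2 + 4 − 2 − 2 + 2 + 2 − 2 − 2 + 0 + 2 − 3)/11 = 0.0909
Numerator Σ_{t=1}^{8}(x_t−x̄)(x_{t+3}−x̄) = 2.1570
Denominator Σ(x_t−x̄)² = 56.9091
r_3 = 2.1570 / 56.9091 = 0.038

0.038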